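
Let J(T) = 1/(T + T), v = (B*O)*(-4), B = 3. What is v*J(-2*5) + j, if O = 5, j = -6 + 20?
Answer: 17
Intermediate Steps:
j = 14
v = -60 (v = (3*5)*(-4) = 15*(-4) = -60)
J(T) = 1/(2*T)
v*J(-2*5) + j = -30/((-2*5)) + 14 = -30/(-10) + 14 = -30*(-1)/10 + 14 = -60*(-1/20) + 14 = 3 + 14 = 17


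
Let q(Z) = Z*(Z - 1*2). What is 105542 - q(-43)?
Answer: 103607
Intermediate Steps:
q(Z) = Z*(-2 + Z) (q(Z) = Z*(Z - 2) = Z*(-2 + Z))
105542 - q(-43) = 105542 - (-43)*(-2 - 43) = 105542 - (-43)*(-45) = 105542 - 1*1935 = 105542 - 1935 = 103607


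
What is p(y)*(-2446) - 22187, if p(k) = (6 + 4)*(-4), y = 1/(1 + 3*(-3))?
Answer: 75653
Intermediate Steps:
y = -⅛ (y = 1/(1 - 9) = 1/(-8) = -⅛ ≈ -0.12500)
p(k) = -40 (p(k) = 10*(-4) = -40)
p(y)*(-2446) - 22187 = -40*(-2446) - 22187 = 97840 - 22187 = 75653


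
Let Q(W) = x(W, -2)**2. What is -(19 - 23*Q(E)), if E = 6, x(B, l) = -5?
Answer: 556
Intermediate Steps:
Q(W) = 25 (Q(W) = (-5)**2 = 25)
-(19 - 23*Q(E)) = -(19 - 23*25) = -(19 - 575) = -1*(-556) = 556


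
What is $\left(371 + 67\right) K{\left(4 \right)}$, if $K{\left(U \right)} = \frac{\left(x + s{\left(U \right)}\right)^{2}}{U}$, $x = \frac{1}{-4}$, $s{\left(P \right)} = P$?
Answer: $\frac{49275}{32} \approx 1539.8$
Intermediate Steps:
$x = - \frac{1}{4} \approx -0.25$
$K{\left(U \right)} = \frac{\left(- \frac{1}{4} + U\right)^{2}}{U}$
$\left(371 + 67\right) K{\left(4 \right)} = \left(371 + 67\right) \frac{\left(-1 + 4 \cdot 4\right)^{2}}{16 \cdot 4} = 438 \cdot \frac{1}{16} \cdot \frac{1}{4} \left(-1 + 16\right)^{2} = 438 \cdot \frac{1}{16} \cdot \frac{1}{4} \cdot 15^{2} = 438 \cdot \frac{1}{16} \cdot \frac{1}{4} \cdot 225 = 438 \cdot \frac{225}{64} = \frac{49275}{32}$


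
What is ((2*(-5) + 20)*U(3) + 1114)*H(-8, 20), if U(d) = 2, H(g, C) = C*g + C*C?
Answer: 272160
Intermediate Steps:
H(g, C) = C**2 + C*g (H(g, C) = C*g + C**2 = C**2 + C*g)
((2*(-5) + 20)*U(3) + 1114)*H(-8, 20) = ((2*(-5) + 20)*2 + 1114)*(20*(20 - 8)) = ((-10 + 20)*2 + 1114)*(20*12) = (10*2 + 1114)*240 = (20 + 1114)*240 = 1134*240 = 272160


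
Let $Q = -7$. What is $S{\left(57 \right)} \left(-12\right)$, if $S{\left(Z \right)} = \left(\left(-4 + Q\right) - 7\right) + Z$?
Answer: $-468$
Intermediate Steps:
$S{\left(Z \right)} = -18 + Z$ ($S{\left(Z \right)} = \left(\left(-4 - 7\right) - 7\right) + Z = \left(-11 - 7\right) + Z = -18 + Z$)
$S{\left(57 \right)} \left(-12\right) = \left(-18 + 57\right) \left(-12\right) = 39 \left(-12\right) = -468$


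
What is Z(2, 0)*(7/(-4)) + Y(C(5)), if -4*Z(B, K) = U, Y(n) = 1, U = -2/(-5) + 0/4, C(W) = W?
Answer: 47/40 ≈ 1.1750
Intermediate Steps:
U = 2/5 (U = -2*(-1/5) + 0*(1/4) = 2/5 + 0 = 2/5 ≈ 0.40000)
Z(B, K) = -1/10 (Z(B, K) = -1/4*2/5 = -1/10)
Z(2, 0)*(7/(-4)) + Y(C(5)) = -7/(10*(-4)) + 1 = -7*(-1)/(10*4) + 1 = -1/10*(-7/4) + 1 = 7/40 + 1 = 47/40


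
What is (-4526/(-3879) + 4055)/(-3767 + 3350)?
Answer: -15733871/1617543 ≈ -9.7270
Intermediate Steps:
(-4526/(-3879) + 4055)/(-3767 + 3350) = (-4526*(-1/3879) + 4055)/(-417) = (4526/3879 + 4055)*(-1/417) = (15733871/3879)*(-1/417) = -15733871/1617543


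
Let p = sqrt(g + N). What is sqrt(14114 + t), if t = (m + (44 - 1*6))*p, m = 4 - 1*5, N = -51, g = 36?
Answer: sqrt(14114 + 37*I*sqrt(15)) ≈ 118.8 + 0.6031*I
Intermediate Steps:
m = -1 (m = 4 - 5 = -1)
p = I*sqrt(15) (p = sqrt(36 - 51) = sqrt(-15) = I*sqrt(15) ≈ 3.873*I)
t = 37*I*sqrt(15) (t = (-1 + (44 - 1*6))*(I*sqrt(15)) = (-1 + (44 - 6))*(I*sqrt(15)) = (-1 + 38)*(I*sqrt(15)) = 37*(I*sqrt(15)) = 37*I*sqrt(15) ≈ 143.3*I)
sqrt(14114 + t) = sqrt(14114 + 37*I*sqrt(15))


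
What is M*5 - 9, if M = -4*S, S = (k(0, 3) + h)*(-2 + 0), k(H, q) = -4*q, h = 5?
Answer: -289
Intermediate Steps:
S = 14 (S = (-4*3 + 5)*(-2 + 0) = (-12 + 5)*(-2) = -7*(-2) = 14)
M = -56 (M = -4*14 = -56)
M*5 - 9 = -56*5 - 9 = -280 - 9 = -289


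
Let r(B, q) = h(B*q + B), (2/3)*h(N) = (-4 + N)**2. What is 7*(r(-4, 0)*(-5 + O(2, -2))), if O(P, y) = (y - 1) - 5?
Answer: -8736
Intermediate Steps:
h(N) = 3*(-4 + N)**2/2
O(P, y) = -6 + y (O(P, y) = (-1 + y) - 5 = -6 + y)
r(B, q) = 3*(-4 + B + B*q)**2/2 (r(B, q) = 3*(-4 + (B*q + B))**2/2 = 3*(-4 + (B + B*q))**2/2 = 3*(-4 + B + B*q)**2/2)
7*(r(-4, 0)*(-5 + O(2, -2))) = 7*((3*(-4 - 4*(1 + 0))**2/2)*(-5 + (-6 - 2))) = 7*((3*(-4 - 4*1)**2/2)*(-5 - 8)) = 7*((3*(-4 - 4)**2/2)*(-13)) = 7*(((3/2)*(-8)**2)*(-13)) = 7*(((3/2)*64)*(-13)) = 7*(96*(-13)) = 7*(-1248) = -8736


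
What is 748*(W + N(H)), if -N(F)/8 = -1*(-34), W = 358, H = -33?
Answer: 64328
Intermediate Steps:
N(F) = -272 (N(F) = -(-8)*(-34) = -8*34 = -272)
748*(W + N(H)) = 748*(358 - 272) = 748*86 = 64328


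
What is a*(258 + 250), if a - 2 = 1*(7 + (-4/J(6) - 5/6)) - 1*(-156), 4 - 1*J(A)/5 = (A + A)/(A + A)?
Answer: 416306/5 ≈ 83261.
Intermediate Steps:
J(A) = 15 (J(A) = 20 - 5*(A + A)/(A + A) = 20 - 5*2*A/(2*A) = 20 - 5*2*A*1/(2*A) = 20 - 5*1 = 20 - 5 = 15)
a = 1639/10 (a = 2 + (1*(7 + (-4/15 - 5/6)) - 1*(-156)) = 2 + (1*(7 + (-4*1/15 - 5*⅙)) + 156) = 2 + (1*(7 + (-4/15 - ⅚)) + 156) = 2 + (1*(7 - 11/10) + 156) = 2 + (1*(59/10) + 156) = 2 + (59/10 + 156) = 2 + 1619/10 = 1639/10 ≈ 163.90)
a*(258 + 250) = 1639*(258 + 250)/10 = (1639/10)*508 = 416306/5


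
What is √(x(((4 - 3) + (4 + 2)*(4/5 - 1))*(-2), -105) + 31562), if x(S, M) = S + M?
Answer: √786435/5 ≈ 177.36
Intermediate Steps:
x(S, M) = M + S
√(x(((4 - 3) + (4 + 2)*(4/5 - 1))*(-2), -105) + 31562) = √((-105 + ((4 - 3) + (4 + 2)*(4/5 - 1))*(-2)) + 31562) = √((-105 + (1 + 6*(4*(⅕) - 1))*(-2)) + 31562) = √((-105 + (1 + 6*(⅘ - 1))*(-2)) + 31562) = √((-105 + (1 + 6*(-⅕))*(-2)) + 31562) = √((-105 + (1 - 6/5)*(-2)) + 31562) = √((-105 - ⅕*(-2)) + 31562) = √((-105 + ⅖) + 31562) = √(-523/5 + 31562) = √(157287/5) = √786435/5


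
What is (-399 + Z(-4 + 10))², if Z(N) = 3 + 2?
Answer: 155236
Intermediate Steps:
Z(N) = 5
(-399 + Z(-4 + 10))² = (-399 + 5)² = (-394)² = 155236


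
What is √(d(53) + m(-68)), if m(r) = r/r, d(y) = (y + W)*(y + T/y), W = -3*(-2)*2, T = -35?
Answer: √9559239/53 ≈ 58.336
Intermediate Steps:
W = 12 (W = 6*2 = 12)
d(y) = (12 + y)*(y - 35/y) (d(y) = (y + 12)*(y - 35/y) = (12 + y)*(y - 35/y))
m(r) = 1
√(d(53) + m(-68)) = √((-35 + 53² - 420/53 + 12*53) + 1) = √((-35 + 2809 - 420*1/53 + 636) + 1) = √((-35 + 2809 - 420/53 + 636) + 1) = √(180310/53 + 1) = √(180363/53) = √9559239/53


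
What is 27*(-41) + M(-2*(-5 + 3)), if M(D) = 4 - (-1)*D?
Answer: -1099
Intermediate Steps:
M(D) = 4 + D
27*(-41) + M(-2*(-5 + 3)) = 27*(-41) + (4 - 2*(-5 + 3)) = -1107 + (4 - 2*(-2)) = -1107 + (4 + 4) = -1107 + 8 = -1099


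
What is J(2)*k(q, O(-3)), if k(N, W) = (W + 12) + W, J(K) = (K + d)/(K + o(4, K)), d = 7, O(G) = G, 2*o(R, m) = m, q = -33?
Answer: 18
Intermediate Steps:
o(R, m) = m/2
J(K) = 2*(7 + K)/(3*K) (J(K) = (K + 7)/(K + K/2) = (7 + K)/((3*K/2)) = (7 + K)*(2/(3*K)) = 2*(7 + K)/(3*K))
k(N, W) = 12 + 2*W (k(N, W) = (12 + W) + W = 12 + 2*W)
J(2)*k(q, O(-3)) = ((⅔)*(7 + 2)/2)*(12 + 2*(-3)) = ((⅔)*(½)*9)*(12 - 6) = 3*6 = 18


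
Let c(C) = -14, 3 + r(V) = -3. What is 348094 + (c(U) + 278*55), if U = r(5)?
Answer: 363370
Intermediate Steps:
r(V) = -6 (r(V) = -3 - 3 = -6)
U = -6
348094 + (c(U) + 278*55) = 348094 + (-14 + 278*55) = 348094 + (-14 + 15290) = 348094 + 15276 = 363370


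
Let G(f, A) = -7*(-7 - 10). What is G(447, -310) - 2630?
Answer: -2511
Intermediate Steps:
G(f, A) = 119 (G(f, A) = -7*(-17) = 119)
G(447, -310) - 2630 = 119 - 2630 = -2511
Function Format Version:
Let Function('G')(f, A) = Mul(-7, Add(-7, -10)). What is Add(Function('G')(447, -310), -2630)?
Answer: -2511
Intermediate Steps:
Function('G')(f, A) = 119 (Function('G')(f, A) = Mul(-7, -17) = 119)
Add(Function('G')(447, -310), -2630) = Add(119, -2630) = -2511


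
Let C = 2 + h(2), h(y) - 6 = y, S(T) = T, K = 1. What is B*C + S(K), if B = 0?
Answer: 1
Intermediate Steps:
h(y) = 6 + y
C = 10 (C = 2 + (6 + 2) = 2 + 8 = 10)
B*C + S(K) = 0*10 + 1 = 0 + 1 = 1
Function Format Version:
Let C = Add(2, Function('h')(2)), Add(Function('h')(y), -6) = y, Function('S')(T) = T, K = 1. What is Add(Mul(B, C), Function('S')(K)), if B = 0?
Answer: 1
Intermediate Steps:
Function('h')(y) = Add(6, y)
C = 10 (C = Add(2, Add(6, 2)) = Add(2, 8) = 10)
Add(Mul(B, C), Function('S')(K)) = Add(Mul(0, 10), 1) = Add(0, 1) = 1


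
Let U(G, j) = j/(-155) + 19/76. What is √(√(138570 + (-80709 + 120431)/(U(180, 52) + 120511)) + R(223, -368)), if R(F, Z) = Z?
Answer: √(-228266117744786928 + 24905589*√85953562976747436290)/24905589 ≈ 2.0616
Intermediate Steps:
U(G, j) = ¼ - j/155 (U(G, j) = j*(-1/155) + 19*(1/76) = -j/155 + ¼ = ¼ - j/155)
√(√(138570 + (-80709 + 120431)/(U(180, 52) + 120511)) + R(223, -368)) = √(√(138570 + (-80709 + 120431)/((¼ - 1/155*52) + 120511)) - 368) = √(√(138570 + 39722/((¼ - 52/155) + 120511)) - 368) = √(√(138570 + 39722/(-53/620 + 120511)) - 368) = √(√(138570 + 39722/(74716767/620)) - 368) = √(√(138570 + 39722*(620/74716767)) - 368) = √(√(138570 + 24627640/74716767) - 368) = √(√(10353527030830/74716767) - 368) = √(√85953562976747436290/24905589 - 368) = √(-368 + √85953562976747436290/24905589)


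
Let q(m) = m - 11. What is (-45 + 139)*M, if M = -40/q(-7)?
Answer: 1880/9 ≈ 208.89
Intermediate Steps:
q(m) = -11 + m
M = 20/9 (M = -40/(-11 - 7) = -40/(-18) = -40*(-1/18) = 20/9 ≈ 2.2222)
(-45 + 139)*M = (-45 + 139)*(20/9) = 94*(20/9) = 1880/9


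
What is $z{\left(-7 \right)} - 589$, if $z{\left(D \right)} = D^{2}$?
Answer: $-540$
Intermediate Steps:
$z{\left(-7 \right)} - 589 = \left(-7\right)^{2} - 589 = 49 - 589 = -540$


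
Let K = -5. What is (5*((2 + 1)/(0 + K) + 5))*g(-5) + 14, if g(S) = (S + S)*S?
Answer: 1114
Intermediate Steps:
g(S) = 2*S² (g(S) = (2*S)*S = 2*S²)
(5*((2 + 1)/(0 + K) + 5))*g(-5) + 14 = (5*((2 + 1)/(0 - 5) + 5))*(2*(-5)²) + 14 = (5*(3/(-5) + 5))*(2*25) + 14 = (5*(3*(-⅕) + 5))*50 + 14 = (5*(-⅗ + 5))*50 + 14 = (5*(22/5))*50 + 14 = 22*50 + 14 = 1100 + 14 = 1114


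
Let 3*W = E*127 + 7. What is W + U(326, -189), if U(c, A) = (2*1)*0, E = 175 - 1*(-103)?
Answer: 11771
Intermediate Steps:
E = 278 (E = 175 + 103 = 278)
U(c, A) = 0 (U(c, A) = 2*0 = 0)
W = 11771 (W = (278*127 + 7)/3 = (35306 + 7)/3 = (1/3)*35313 = 11771)
W + U(326, -189) = 11771 + 0 = 11771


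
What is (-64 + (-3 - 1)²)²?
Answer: 2304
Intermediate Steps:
(-64 + (-3 - 1)²)² = (-64 + (-4)²)² = (-64 + 16)² = (-48)² = 2304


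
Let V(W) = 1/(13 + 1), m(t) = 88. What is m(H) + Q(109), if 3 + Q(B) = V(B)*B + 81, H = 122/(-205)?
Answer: 2433/14 ≈ 173.79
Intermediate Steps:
H = -122/205 (H = 122*(-1/205) = -122/205 ≈ -0.59512)
V(W) = 1/14
Q(B) = 78 + B/14 (Q(B) = -3 + (B/14 + 81) = -3 + (81 + B/14) = 78 + B/14)
m(H) + Q(109) = 88 + (78 + (1/14)*109) = 88 + (78 + 109/14) = 88 + 1201/14 = 2433/14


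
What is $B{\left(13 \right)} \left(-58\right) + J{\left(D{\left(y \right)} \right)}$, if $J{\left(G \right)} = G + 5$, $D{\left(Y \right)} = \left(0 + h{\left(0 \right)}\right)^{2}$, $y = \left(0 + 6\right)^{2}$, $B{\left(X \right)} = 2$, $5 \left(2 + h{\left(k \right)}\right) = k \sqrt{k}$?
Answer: $-107$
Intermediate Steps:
$h{\left(k \right)} = -2 + \frac{k^{\frac{3}{2}}}{5}$ ($h{\left(k \right)} = -2 + \frac{k \sqrt{k}}{5} = -2 + \frac{k^{\frac{3}{2}}}{5}$)
$y = 36$ ($y = 6^{2} = 36$)
$D{\left(Y \right)} = 4$ ($D{\left(Y \right)} = \left(0 - \left(2 - \frac{0^{\frac{3}{2}}}{5}\right)\right)^{2} = \left(0 + \left(-2 + \frac{1}{5} \cdot 0\right)\right)^{2} = \left(0 + \left(-2 + 0\right)\right)^{2} = \left(0 - 2\right)^{2} = \left(-2\right)^{2} = 4$)
$J{\left(G \right)} = 5 + G$
$B{\left(13 \right)} \left(-58\right) + J{\left(D{\left(y \right)} \right)} = 2 \left(-58\right) + \left(5 + 4\right) = -116 + 9 = -107$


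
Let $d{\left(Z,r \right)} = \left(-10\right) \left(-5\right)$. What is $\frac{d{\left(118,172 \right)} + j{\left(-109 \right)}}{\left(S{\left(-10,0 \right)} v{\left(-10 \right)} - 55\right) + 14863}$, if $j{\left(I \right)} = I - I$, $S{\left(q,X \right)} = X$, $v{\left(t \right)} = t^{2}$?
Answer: $\frac{25}{7404} \approx 0.0033766$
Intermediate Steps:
$j{\left(I \right)} = 0$
$d{\left(Z,r \right)} = 50$
$\frac{d{\left(118,172 \right)} + j{\left(-109 \right)}}{\left(S{\left(-10,0 \right)} v{\left(-10 \right)} - 55\right) + 14863} = \frac{50 + 0}{\left(0 \left(-10\right)^{2} - 55\right) + 14863} = \frac{50}{\left(0 \cdot 100 - 55\right) + 14863} = \frac{50}{\left(0 - 55\right) + 14863} = \frac{50}{-55 + 14863} = \frac{50}{14808} = 50 \cdot \frac{1}{14808} = \frac{25}{7404}$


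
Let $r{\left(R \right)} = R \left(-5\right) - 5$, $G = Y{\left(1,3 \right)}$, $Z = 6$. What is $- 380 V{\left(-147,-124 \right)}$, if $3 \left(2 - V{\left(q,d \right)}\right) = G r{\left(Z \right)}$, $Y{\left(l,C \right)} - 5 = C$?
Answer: $- \frac{108680}{3} \approx -36227.0$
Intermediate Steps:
$Y{\left(l,C \right)} = 5 + C$
$G = 8$ ($G = 5 + 3 = 8$)
$r{\left(R \right)} = -5 - 5 R$ ($r{\left(R \right)} = - 5 R - 5 = -5 - 5 R$)
$V{\left(q,d \right)} = \frac{286}{3}$ ($V{\left(q,d \right)} = 2 - \frac{8 \left(-5 - 30\right)}{3} = 2 - \frac{8 \left(-35\right)}{3} = 2 - - \frac{280}{3} = 2 + \frac{280}{3} = \frac{286}{3}$)
$- 380 V{\left(-147,-124 \right)} = \left(-380\right) \frac{286}{3} = - \frac{108680}{3}$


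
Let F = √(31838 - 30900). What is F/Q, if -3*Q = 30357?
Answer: -√938/10119 ≈ -0.0030267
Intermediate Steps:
Q = -10119 (Q = -⅓*30357 = -10119)
F = √938 ≈ 30.627
F/Q = √938/(-10119) = √938*(-1/10119) = -√938/10119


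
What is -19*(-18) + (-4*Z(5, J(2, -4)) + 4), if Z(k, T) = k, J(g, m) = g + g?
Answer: 326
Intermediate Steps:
J(g, m) = 2*g
-19*(-18) + (-4*Z(5, J(2, -4)) + 4) = -19*(-18) + (-4*5 + 4) = 342 + (-20 + 4) = 342 - 16 = 326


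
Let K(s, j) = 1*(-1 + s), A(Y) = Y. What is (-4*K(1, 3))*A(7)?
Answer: 0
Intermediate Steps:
K(s, j) = -1 + s
(-4*K(1, 3))*A(7) = -4*(-1 + 1)*7 = -4*0*7 = 0*7 = 0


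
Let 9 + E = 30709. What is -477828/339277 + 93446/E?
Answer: 8517379471/5207901950 ≈ 1.6355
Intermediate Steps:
E = 30700 (E = -9 + 30709 = 30700)
-477828/339277 + 93446/E = -477828/339277 + 93446/30700 = -477828*1/339277 + 93446*(1/30700) = -477828/339277 + 46723/15350 = 8517379471/5207901950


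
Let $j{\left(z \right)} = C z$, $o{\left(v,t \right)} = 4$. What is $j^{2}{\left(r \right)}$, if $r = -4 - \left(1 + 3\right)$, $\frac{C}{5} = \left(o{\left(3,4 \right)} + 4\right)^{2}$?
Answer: $6553600$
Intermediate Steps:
$C = 320$ ($C = 5 \left(4 + 4\right)^{2} = 5 \cdot 8^{2} = 5 \cdot 64 = 320$)
$r = -8$ ($r = -4 - 4 = -8$)
$j{\left(z \right)} = 320 z$
$j^{2}{\left(r \right)} = \left(320 \left(-8\right)\right)^{2} = \left(-2560\right)^{2} = 6553600$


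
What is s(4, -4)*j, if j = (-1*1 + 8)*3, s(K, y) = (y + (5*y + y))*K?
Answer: -2352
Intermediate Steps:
s(K, y) = 7*K*y (s(K, y) = (y + 6*y)*K = (7*y)*K = 7*K*y)
j = 21 (j = (-1 + 8)*3 = 7*3 = 21)
s(4, -4)*j = (7*4*(-4))*21 = -112*21 = -2352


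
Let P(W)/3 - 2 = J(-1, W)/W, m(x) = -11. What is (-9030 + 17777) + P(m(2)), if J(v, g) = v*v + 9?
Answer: 96253/11 ≈ 8750.3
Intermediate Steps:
J(v, g) = 9 + v² (J(v, g) = v² + 9 = 9 + v²)
P(W) = 6 + 30/W (P(W) = 6 + 3*((9 + (-1)²)/W) = 6 + 3*((9 + 1)/W) = 6 + 3*(10/W) = 6 + 30/W)
(-9030 + 17777) + P(m(2)) = (-9030 + 17777) + (6 + 30/(-11)) = 8747 + (6 + 30*(-1/11)) = 8747 + (6 - 30/11) = 8747 + 36/11 = 96253/11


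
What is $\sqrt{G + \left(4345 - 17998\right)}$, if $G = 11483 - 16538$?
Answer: $2 i \sqrt{4677} \approx 136.78 i$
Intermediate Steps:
$G = -5055$ ($G = 11483 - 16538 = -5055$)
$\sqrt{G + \left(4345 - 17998\right)} = \sqrt{-5055 + \left(4345 - 17998\right)} = \sqrt{-5055 - 13653} = \sqrt{-18708} = 2 i \sqrt{4677}$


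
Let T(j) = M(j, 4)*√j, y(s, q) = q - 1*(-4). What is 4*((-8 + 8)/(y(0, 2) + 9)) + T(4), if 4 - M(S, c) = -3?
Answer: 14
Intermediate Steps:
y(s, q) = 4 + q (y(s, q) = q + 4 = 4 + q)
M(S, c) = 7 (M(S, c) = 4 - 1*(-3) = 4 + 3 = 7)
T(j) = 7*√j
4*((-8 + 8)/(y(0, 2) + 9)) + T(4) = 4*((-8 + 8)/((4 + 2) + 9)) + 7*√4 = 4*(0/(6 + 9)) + 7*2 = 4*(0/15) + 14 = 4*(0*(1/15)) + 14 = 4*0 + 14 = 0 + 14 = 14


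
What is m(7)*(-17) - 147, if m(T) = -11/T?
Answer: -842/7 ≈ -120.29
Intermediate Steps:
m(7)*(-17) - 147 = -11/7*(-17) - 147 = 187/7 - 147 = -842/7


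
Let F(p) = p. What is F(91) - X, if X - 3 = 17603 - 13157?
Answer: -4358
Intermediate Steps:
X = 4449 (X = 3 + (17603 - 13157) = 3 + 4446 = 4449)
F(91) - X = 91 - 1*4449 = 91 - 4449 = -4358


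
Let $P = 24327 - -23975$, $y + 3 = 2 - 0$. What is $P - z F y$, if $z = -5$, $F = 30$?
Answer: $48152$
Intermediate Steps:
$y = -1$ ($y = -3 + \left(2 - 0\right) = -3 + \left(2 + 0\right) = -3 + 2 = -1$)
$P = 48302$ ($P = 24327 + 23975 = 48302$)
$P - z F y = 48302 - \left(-5\right) 30 \left(-1\right) = 48302 - \left(-150\right) \left(-1\right) = 48302 - 150 = 48152$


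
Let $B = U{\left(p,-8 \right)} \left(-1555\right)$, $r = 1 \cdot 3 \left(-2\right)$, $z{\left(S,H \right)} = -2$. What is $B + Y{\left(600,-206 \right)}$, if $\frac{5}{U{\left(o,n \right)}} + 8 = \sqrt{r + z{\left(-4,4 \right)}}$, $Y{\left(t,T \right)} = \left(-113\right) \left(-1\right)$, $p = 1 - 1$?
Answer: $\frac{8792}{9} + \frac{7775 i \sqrt{2}}{36} \approx 976.89 + 305.43 i$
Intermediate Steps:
$r = -6$ ($r = 3 \left(-2\right) = -6$)
$p = 0$
$Y{\left(t,T \right)} = 113$
$U{\left(o,n \right)} = \frac{5}{-8 + 2 i \sqrt{2}}$ ($U{\left(o,n \right)} = \frac{5}{-8 + \sqrt{-6 - 2}} = \frac{5}{-8 + \sqrt{-8}} = \frac{5}{-8 + 2 i \sqrt{2}}$)
$B = \frac{7775}{9} + \frac{7775 i \sqrt{2}}{36}$ ($B = \left(- \frac{5}{9} - \frac{5 i \sqrt{2}}{36}\right) \left(-1555\right) = \frac{7775}{9} + \frac{7775 i \sqrt{2}}{36} \approx 863.89 + 305.43 i$)
$B + Y{\left(600,-206 \right)} = \left(\frac{7775}{9} + \frac{7775 i \sqrt{2}}{36}\right) + 113 = \frac{8792}{9} + \frac{7775 i \sqrt{2}}{36}$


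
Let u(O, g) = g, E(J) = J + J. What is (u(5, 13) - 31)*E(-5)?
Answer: 180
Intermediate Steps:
E(J) = 2*J
(u(5, 13) - 31)*E(-5) = (13 - 31)*(2*(-5)) = -18*(-10) = 180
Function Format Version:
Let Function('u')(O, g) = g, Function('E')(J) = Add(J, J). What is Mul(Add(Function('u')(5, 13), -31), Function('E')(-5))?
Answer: 180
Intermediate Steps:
Function('E')(J) = Mul(2, J)
Mul(Add(Function('u')(5, 13), -31), Function('E')(-5)) = Mul(Add(13, -31), Mul(2, -5)) = Mul(-18, -10) = 180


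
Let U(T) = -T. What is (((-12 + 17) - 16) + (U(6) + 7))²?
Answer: 100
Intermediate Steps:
(((-12 + 17) - 16) + (U(6) + 7))² = (((-12 + 17) - 16) + (-1*6 + 7))² = ((5 - 16) + (-6 + 7))² = (-11 + 1)² = (-10)² = 100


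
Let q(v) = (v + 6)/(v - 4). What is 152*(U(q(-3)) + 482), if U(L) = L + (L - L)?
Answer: 512392/7 ≈ 73199.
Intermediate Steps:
q(v) = (6 + v)/(-4 + v)
U(L) = L (U(L) = L + 0 = L)
152*(U(q(-3)) + 482) = 152*((6 - 3)/(-4 - 3) + 482) = 152*(3/(-7) + 482) = 152*(-1/7*3 + 482) = 152*(-3/7 + 482) = 152*(3371/7) = 512392/7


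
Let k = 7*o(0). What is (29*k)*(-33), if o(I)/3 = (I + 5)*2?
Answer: -200970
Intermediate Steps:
o(I) = 30 + 6*I (o(I) = 3*((I + 5)*2) = 3*((5 + I)*2) = 3*(10 + 2*I) = 30 + 6*I)
k = 210 (k = 7*(30 + 6*0) = 7*(30 + 0) = 7*30 = 210)
(29*k)*(-33) = (29*210)*(-33) = 6090*(-33) = -200970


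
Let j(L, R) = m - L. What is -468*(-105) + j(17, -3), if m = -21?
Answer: 49102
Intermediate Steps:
j(L, R) = -21 - L
-468*(-105) + j(17, -3) = -468*(-105) + (-21 - 1*17) = 49140 + (-21 - 17) = 49140 - 38 = 49102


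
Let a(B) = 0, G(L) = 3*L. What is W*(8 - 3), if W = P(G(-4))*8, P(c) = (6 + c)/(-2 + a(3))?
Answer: 120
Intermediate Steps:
P(c) = -3 - c/2 (P(c) = (6 + c)/(-2 + 0) = (6 + c)/(-2) = (6 + c)*(-½) = -3 - c/2)
W = 24 (W = (-3 - 3*(-4)/2)*8 = (-3 - ½*(-12))*8 = (-3 + 6)*8 = 3*8 = 24)
W*(8 - 3) = 24*(8 - 3) = 24*5 = 120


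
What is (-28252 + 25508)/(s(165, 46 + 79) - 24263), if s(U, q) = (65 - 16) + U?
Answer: 2744/24049 ≈ 0.11410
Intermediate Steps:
s(U, q) = 49 + U
(-28252 + 25508)/(s(165, 46 + 79) - 24263) = (-28252 + 25508)/((49 + 165) - 24263) = -2744/(214 - 24263) = -2744/(-24049) = -2744*(-1/24049) = 2744/24049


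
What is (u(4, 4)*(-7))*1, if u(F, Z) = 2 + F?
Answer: -42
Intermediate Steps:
(u(4, 4)*(-7))*1 = ((2 + 4)*(-7))*1 = (6*(-7))*1 = -42*1 = -42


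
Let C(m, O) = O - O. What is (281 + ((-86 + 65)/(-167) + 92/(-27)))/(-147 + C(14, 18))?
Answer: -1252232/662823 ≈ -1.8892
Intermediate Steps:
C(m, O) = 0
(281 + ((-86 + 65)/(-167) + 92/(-27)))/(-147 + C(14, 18)) = (281 + ((-86 + 65)/(-167) + 92/(-27)))/(-147 + 0) = (281 + (-21*(-1/167) + 92*(-1/27)))/(-147) = (281 + (21/167 - 92/27))*(-1/147) = (281 - 14797/4509)*(-1/147) = (1252232/4509)*(-1/147) = -1252232/662823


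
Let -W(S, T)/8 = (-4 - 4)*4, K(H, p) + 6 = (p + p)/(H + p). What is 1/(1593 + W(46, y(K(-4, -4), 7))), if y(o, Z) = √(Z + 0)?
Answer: 1/1849 ≈ 0.00054083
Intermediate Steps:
K(H, p) = -6 + 2*p/(H + p) (K(H, p) = -6 + (p + p)/(H + p) = -6 + (2*p)/(H + p) = -6 + 2*p/(H + p))
y(o, Z) = √Z
W(S, T) = 256 (W(S, T) = -8*(-4 - 4)*4 = -(-64)*4 = -8*(-32) = 256)
1/(1593 + W(46, y(K(-4, -4), 7))) = 1/(1593 + 256) = 1/1849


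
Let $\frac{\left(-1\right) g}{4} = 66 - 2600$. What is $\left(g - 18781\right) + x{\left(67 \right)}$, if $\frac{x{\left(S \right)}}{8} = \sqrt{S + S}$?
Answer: $-8645 + 8 \sqrt{134} \approx -8552.4$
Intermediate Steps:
$g = 10136$ ($g = - 4 \left(66 - 2600\right) = \left(-4\right) \left(-2534\right) = 10136$)
$x{\left(S \right)} = 8 \sqrt{2} \sqrt{S}$ ($x{\left(S \right)} = 8 \sqrt{S + S} = 8 \sqrt{2 S} = 8 \sqrt{2} \sqrt{S}$)
$\left(g - 18781\right) + x{\left(67 \right)} = \left(10136 - 18781\right) + 8 \sqrt{2} \sqrt{67} = -8645 + 8 \sqrt{134}$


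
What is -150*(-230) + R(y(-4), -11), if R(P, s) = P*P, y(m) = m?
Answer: 34516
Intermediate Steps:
R(P, s) = P**2
-150*(-230) + R(y(-4), -11) = -150*(-230) + (-4)**2 = 34500 + 16 = 34516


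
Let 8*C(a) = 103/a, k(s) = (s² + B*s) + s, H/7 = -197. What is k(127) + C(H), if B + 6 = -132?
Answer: -14010743/11032 ≈ -1270.0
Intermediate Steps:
B = -138 (B = -6 - 132 = -138)
H = -1379 (H = 7*(-197) = -1379)
k(s) = s² - 137*s (k(s) = (s² - 138*s) + s = s² - 137*s)
C(a) = 103/(8*a) (C(a) = (103/a)/8 = 103/(8*a))
k(127) + C(H) = 127*(-137 + 127) + (103/8)/(-1379) = 127*(-10) + (103/8)*(-1/1379) = -1270 - 103/11032 = -14010743/11032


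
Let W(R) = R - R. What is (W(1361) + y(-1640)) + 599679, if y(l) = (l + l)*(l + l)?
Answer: 11358079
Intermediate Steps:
W(R) = 0
y(l) = 4*l² (y(l) = (2*l)*(2*l) = 4*l²)
(W(1361) + y(-1640)) + 599679 = (0 + 4*(-1640)²) + 599679 = (0 + 4*2689600) + 599679 = (0 + 10758400) + 599679 = 10758400 + 599679 = 11358079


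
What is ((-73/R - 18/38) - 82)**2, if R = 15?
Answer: 619611664/81225 ≈ 7628.3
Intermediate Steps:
((-73/R - 18/38) - 82)**2 = ((-73/15 - 18/38) - 82)**2 = ((-73*1/15 - 18*1/38) - 82)**2 = ((-73/15 - 9/19) - 82)**2 = (-1522/285 - 82)**2 = (-24892/285)**2 = 619611664/81225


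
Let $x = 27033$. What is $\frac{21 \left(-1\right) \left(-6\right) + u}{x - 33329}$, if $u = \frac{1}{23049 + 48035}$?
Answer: $- \frac{8956585}{447544864} \approx -0.020013$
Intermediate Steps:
$u = \frac{1}{71084} \approx 1.4068 \cdot 10^{-5}$
$\frac{21 \left(-1\right) \left(-6\right) + u}{x - 33329} = \frac{21 \left(-1\right) \left(-6\right) + \frac{1}{71084}}{27033 - 33329} = \frac{\left(-21\right) \left(-6\right) + \frac{1}{71084}}{-6296} = \left(126 + \frac{1}{71084}\right) \left(- \frac{1}{6296}\right) = \frac{8956585}{71084} \left(- \frac{1}{6296}\right) = - \frac{8956585}{447544864}$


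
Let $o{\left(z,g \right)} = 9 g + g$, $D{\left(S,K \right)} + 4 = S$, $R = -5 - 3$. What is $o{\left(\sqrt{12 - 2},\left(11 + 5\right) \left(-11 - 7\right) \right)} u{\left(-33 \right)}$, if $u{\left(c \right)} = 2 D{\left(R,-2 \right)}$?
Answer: $69120$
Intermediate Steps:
$R = -8$ ($R = -5 - 3 = -8$)
$D{\left(S,K \right)} = -4 + S$
$o{\left(z,g \right)} = 10 g$
$u{\left(c \right)} = -24$ ($u{\left(c \right)} = 2 \left(-4 - 8\right) = 2 \left(-12\right) = -24$)
$o{\left(\sqrt{12 - 2},\left(11 + 5\right) \left(-11 - 7\right) \right)} u{\left(-33 \right)} = 10 \left(11 + 5\right) \left(-11 - 7\right) \left(-24\right) = 10 \cdot 16 \left(-18\right) \left(-24\right) = 10 \left(-288\right) \left(-24\right) = \left(-2880\right) \left(-24\right) = 69120$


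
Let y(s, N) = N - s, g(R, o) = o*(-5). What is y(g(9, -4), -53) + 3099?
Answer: 3026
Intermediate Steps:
g(R, o) = -5*o
y(g(9, -4), -53) + 3099 = (-53 - (-5)*(-4)) + 3099 = (-53 - 1*20) + 3099 = (-53 - 20) + 3099 = -73 + 3099 = 3026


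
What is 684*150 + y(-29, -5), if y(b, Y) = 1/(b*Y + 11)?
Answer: 16005601/156 ≈ 1.0260e+5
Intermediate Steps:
y(b, Y) = 1/(11 + Y*b) (y(b, Y) = 1/(Y*b + 11) = 1/(11 + Y*b))
684*150 + y(-29, -5) = 684*150 + 1/(11 - 5*(-29)) = 102600 + 1/(11 + 145) = 102600 + 1/156 = 16005601/156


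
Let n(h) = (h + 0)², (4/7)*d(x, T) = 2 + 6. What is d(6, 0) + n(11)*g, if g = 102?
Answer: 12356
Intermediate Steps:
d(x, T) = 14 (d(x, T) = 7*(2 + 6)/4 = (7/4)*8 = 14)
n(h) = h²
d(6, 0) + n(11)*g = 14 + 11²*102 = 14 + 121*102 = 14 + 12342 = 12356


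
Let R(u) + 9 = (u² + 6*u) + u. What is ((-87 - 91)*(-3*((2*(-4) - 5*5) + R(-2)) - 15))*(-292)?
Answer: 7328616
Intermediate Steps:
R(u) = -9 + u² + 7*u (R(u) = -9 + ((u² + 6*u) + u) = -9 + (u² + 7*u) = -9 + u² + 7*u)
((-87 - 91)*(-3*((2*(-4) - 5*5) + R(-2)) - 15))*(-292) = ((-87 - 91)*(-3*((2*(-4) - 5*5) + (-9 + (-2)² + 7*(-2))) - 15))*(-292) = -178*(-3*((-8 - 25) + (-9 + 4 - 14)) - 15)*(-292) = -178*(-3*(-33 - 19) - 15)*(-292) = -178*(-3*(-52) - 15)*(-292) = -178*(156 - 15)*(-292) = -178*141*(-292) = -25098*(-292) = 7328616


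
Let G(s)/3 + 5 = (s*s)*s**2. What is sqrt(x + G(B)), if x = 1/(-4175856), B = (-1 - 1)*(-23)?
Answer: sqrt(1626599492633973833)/347988 ≈ 3665.0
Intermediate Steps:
B = 46 (B = -2*(-23) = 46)
G(s) = -15 + 3*s**4 (G(s) = -15 + 3*((s*s)*s**2) = -15 + 3*(s**2*s**2) = -15 + 3*s**4)
x = -1/4175856 ≈ -2.3947e-7
sqrt(x + G(B)) = sqrt(-1/4175856 + (-15 + 3*46**4)) = sqrt(-1/4175856 + (-15 + 3*4477456)) = sqrt(-1/4175856 + (-15 + 13432368)) = sqrt(-1/4175856 + 13432353) = sqrt(56091571869167/4175856) = sqrt(1626599492633973833)/347988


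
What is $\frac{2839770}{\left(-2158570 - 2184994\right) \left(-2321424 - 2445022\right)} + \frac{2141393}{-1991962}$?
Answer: $- \frac{11083507872720604513}{10310078218314003332} \approx -1.075$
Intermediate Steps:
$\frac{2839770}{\left(-2158570 - 2184994\right) \left(-2321424 - 2445022\right)} + \frac{2141393}{-1991962} = \frac{2839770}{\left(-4343564\right) \left(-4766446\right)} + 2141393 \left(- \frac{1}{1991962}\right) = \frac{2839770}{20703363253544} - \frac{2141393}{1991962} = 2839770 \cdot \frac{1}{20703363253544} - \frac{2141393}{1991962} = \frac{1419885}{10351681626772} - \frac{2141393}{1991962} = - \frac{11083507872720604513}{10310078218314003332}$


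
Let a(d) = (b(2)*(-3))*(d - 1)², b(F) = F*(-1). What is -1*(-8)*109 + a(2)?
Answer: 878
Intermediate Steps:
b(F) = -F
a(d) = 6*(-1 + d)² (a(d) = (-1*2*(-3))*(d - 1)² = (-2*(-3))*(-1 + d)² = 6*(-1 + d)²)
-1*(-8)*109 + a(2) = -1*(-8)*109 + 6*(-1 + 2)² = 8*109 + 6*1² = 872 + 6*1 = 872 + 6 = 878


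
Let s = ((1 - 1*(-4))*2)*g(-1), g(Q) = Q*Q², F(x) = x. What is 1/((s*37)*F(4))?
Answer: -1/1480 ≈ -0.00067568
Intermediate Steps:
g(Q) = Q³
s = -10 (s = ((1 - 1*(-4))*2)*(-1)³ = ((1 + 4)*2)*(-1) = (5*2)*(-1) = 10*(-1) = -10)
1/((s*37)*F(4)) = 1/(-10*37*4) = 1/(-370*4) = 1/(-1480) = -1/1480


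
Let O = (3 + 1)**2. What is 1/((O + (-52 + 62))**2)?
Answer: 1/676 ≈ 0.0014793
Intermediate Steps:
O = 16 (O = 4**2 = 16)
1/((O + (-52 + 62))**2) = 1/((16 + (-52 + 62))**2) = 1/((16 + 10)**2) = 1/(26**2) = 1/676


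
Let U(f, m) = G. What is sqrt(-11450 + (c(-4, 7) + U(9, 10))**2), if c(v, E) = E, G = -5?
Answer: I*sqrt(11446) ≈ 106.99*I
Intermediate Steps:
U(f, m) = -5
sqrt(-11450 + (c(-4, 7) + U(9, 10))**2) = sqrt(-11450 + (7 - 5)**2) = sqrt(-11450 + 2**2) = sqrt(-11450 + 4) = sqrt(-11446) = I*sqrt(11446)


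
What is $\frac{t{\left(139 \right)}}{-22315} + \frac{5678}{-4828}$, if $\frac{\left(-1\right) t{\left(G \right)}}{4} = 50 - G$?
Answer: $- \frac{3777157}{3168730} \approx -1.192$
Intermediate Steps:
$t{\left(G \right)} = -200 + 4 G$ ($t{\left(G \right)} = - 4 \left(50 - G\right) = -200 + 4 G$)
$\frac{t{\left(139 \right)}}{-22315} + \frac{5678}{-4828} = \frac{-200 + 4 \cdot 139}{-22315} + \frac{5678}{-4828} = \left(-200 + 556\right) \left(- \frac{1}{22315}\right) + 5678 \left(- \frac{1}{4828}\right) = 356 \left(- \frac{1}{22315}\right) - \frac{167}{142} = - \frac{356}{22315} - \frac{167}{142} = - \frac{3777157}{3168730}$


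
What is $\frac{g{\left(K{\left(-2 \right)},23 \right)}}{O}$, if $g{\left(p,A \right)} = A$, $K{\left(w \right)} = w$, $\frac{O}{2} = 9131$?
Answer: $\frac{1}{794} \approx 0.0012594$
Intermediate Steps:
$O = 18262$ ($O = 2 \cdot 9131 = 18262$)
$\frac{g{\left(K{\left(-2 \right)},23 \right)}}{O} = \frac{23}{18262} = 23 \cdot \frac{1}{18262} = \frac{1}{794}$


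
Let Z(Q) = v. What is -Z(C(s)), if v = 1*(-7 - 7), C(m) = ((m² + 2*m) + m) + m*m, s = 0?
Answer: 14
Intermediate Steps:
C(m) = 2*m² + 3*m (C(m) = (m² + 3*m) + m² = 2*m² + 3*m)
v = -14 (v = 1*(-14) = -14)
Z(Q) = -14
-Z(C(s)) = -1*(-14) = 14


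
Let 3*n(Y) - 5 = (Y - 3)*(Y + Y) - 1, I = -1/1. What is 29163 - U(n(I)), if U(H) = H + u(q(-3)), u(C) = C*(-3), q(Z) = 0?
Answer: 29159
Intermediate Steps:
I = -1 (I = -1*1 = -1)
u(C) = -3*C
n(Y) = 4/3 + 2*Y*(-3 + Y)/3 (n(Y) = 5/3 + ((Y - 3)*(Y + Y) - 1)/3 = 5/3 + ((-3 + Y)*(2*Y) - 1)/3 = 5/3 + (2*Y*(-3 + Y) - 1)/3 = 5/3 + (-1 + 2*Y*(-3 + Y))/3 = 5/3 + (-1/3 + 2*Y*(-3 + Y)/3) = 4/3 + 2*Y*(-3 + Y)/3)
U(H) = H (U(H) = H - 3*0 = H + 0 = H)
29163 - U(n(I)) = 29163 - (4/3 - 2*(-1) + (2/3)*(-1)**2) = 29163 - (4/3 + 2 + (2/3)*1) = 29163 - (4/3 + 2 + 2/3) = 29163 - 1*4 = 29163 - 4 = 29159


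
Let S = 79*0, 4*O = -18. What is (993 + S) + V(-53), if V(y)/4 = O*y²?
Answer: -49569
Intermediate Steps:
O = -9/2 (O = (¼)*(-18) = -9/2 ≈ -4.5000)
S = 0
V(y) = -18*y² (V(y) = 4*(-9*y²/2) = -18*y²)
(993 + S) + V(-53) = (993 + 0) - 18*(-53)² = 993 - 18*2809 = 993 - 50562 = -49569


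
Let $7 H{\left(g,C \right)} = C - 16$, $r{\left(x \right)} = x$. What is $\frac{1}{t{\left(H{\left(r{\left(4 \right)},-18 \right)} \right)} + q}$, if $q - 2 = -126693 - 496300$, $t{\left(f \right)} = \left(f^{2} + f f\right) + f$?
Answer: $- \frac{49}{30524485} \approx -1.6053 \cdot 10^{-6}$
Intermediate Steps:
$H{\left(g,C \right)} = - \frac{16}{7} + \frac{C}{7}$ ($H{\left(g,C \right)} = \frac{C - 16}{7} = \frac{-16 + C}{7} = - \frac{16}{7} + \frac{C}{7}$)
$t{\left(f \right)} = f + 2 f^{2}$ ($t{\left(f \right)} = \left(f^{2} + f^{2}\right) + f = 2 f^{2} + f = f + 2 f^{2}$)
$q = -622991$ ($q = 2 - 622993 = -622991$)
$\frac{1}{t{\left(H{\left(r{\left(4 \right)},-18 \right)} \right)} + q} = \frac{1}{\left(- \frac{16}{7} + \frac{1}{7} \left(-18\right)\right) \left(1 + 2 \left(- \frac{16}{7} + \frac{1}{7} \left(-18\right)\right)\right) - 622991} = \frac{1}{\left(- \frac{16}{7} - \frac{18}{7}\right) \left(1 + 2 \left(- \frac{16}{7} - \frac{18}{7}\right)\right) - 622991} = \frac{1}{- \frac{34 \left(1 + 2 \left(- \frac{34}{7}\right)\right)}{7} - 622991} = \frac{1}{- \frac{34 \left(1 - \frac{68}{7}\right)}{7} - 622991} = \frac{1}{\left(- \frac{34}{7}\right) \left(- \frac{61}{7}\right) - 622991} = \frac{1}{\frac{2074}{49} - 622991} = \frac{1}{- \frac{30524485}{49}} = - \frac{49}{30524485}$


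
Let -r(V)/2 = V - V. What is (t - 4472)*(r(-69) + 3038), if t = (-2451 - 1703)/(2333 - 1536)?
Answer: -10840610844/797 ≈ -1.3602e+7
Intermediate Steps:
r(V) = 0 (r(V) = -2*(V - V) = -2*0 = 0)
t = -4154/797 ≈ -5.2120
(t - 4472)*(r(-69) + 3038) = (-4154/797 - 4472)*(0 + 3038) = -3568338/797*3038 = -10840610844/797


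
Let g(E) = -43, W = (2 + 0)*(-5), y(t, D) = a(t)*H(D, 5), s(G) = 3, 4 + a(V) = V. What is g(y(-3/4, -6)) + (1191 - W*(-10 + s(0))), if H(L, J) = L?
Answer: 1078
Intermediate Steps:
a(V) = -4 + V
y(t, D) = D*(-4 + t) (y(t, D) = (-4 + t)*D = D*(-4 + t))
W = -10 (W = 2*(-5) = -10)
g(y(-3/4, -6)) + (1191 - W*(-10 + s(0))) = -43 + (1191 - (-10)*(-10 + 3)) = -43 + (1191 - (-10)*(-7)) = -43 + (1191 - 1*70) = -43 + (1191 - 70) = -43 + 1121 = 1078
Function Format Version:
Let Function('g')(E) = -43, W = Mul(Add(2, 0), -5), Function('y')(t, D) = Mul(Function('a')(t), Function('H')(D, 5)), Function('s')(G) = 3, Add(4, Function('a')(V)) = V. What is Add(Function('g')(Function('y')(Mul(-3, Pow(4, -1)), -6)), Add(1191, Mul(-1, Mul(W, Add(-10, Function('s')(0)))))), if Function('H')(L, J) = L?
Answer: 1078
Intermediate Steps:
Function('a')(V) = Add(-4, V)
Function('y')(t, D) = Mul(D, Add(-4, t)) (Function('y')(t, D) = Mul(Add(-4, t), D) = Mul(D, Add(-4, t)))
W = -10 (W = Mul(2, -5) = -10)
Add(Function('g')(Function('y')(Mul(-3, Pow(4, -1)), -6)), Add(1191, Mul(-1, Mul(W, Add(-10, Function('s')(0)))))) = Add(-43, Add(1191, Mul(-1, Mul(-10, Add(-10, 3))))) = Add(-43, Add(1191, Mul(-1, Mul(-10, -7)))) = Add(-43, Add(1191, Mul(-1, 70))) = Add(-43, Add(1191, -70)) = Add(-43, 1121) = 1078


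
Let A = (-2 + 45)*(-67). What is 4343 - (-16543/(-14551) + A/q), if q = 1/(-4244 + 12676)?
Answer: 353544684642/14551 ≈ 2.4297e+7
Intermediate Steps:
A = -2881 (A = 43*(-67) = -2881)
q = 1/8432 ≈ 0.00011860
4343 - (-16543/(-14551) + A/q) = 4343 - (-16543/(-14551) - 2881/1/8432) = 4343 - (-16543*(-1/14551) - 2881*8432) = 4343 - (16543/14551 - 24292592) = 4343 - 1*(-353481489649/14551) = 4343 + 353481489649/14551 = 353544684642/14551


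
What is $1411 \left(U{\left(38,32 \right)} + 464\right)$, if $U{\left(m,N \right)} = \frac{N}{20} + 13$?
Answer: $\frac{3376523}{5} \approx 6.7531 \cdot 10^{5}$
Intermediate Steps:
$U{\left(m,N \right)} = 13 + \frac{N}{20}$ ($U{\left(m,N \right)} = N \frac{1}{20} + 13 = \frac{N}{20} + 13 = 13 + \frac{N}{20}$)
$1411 \left(U{\left(38,32 \right)} + 464\right) = 1411 \left(\left(13 + \frac{1}{20} \cdot 32\right) + 464\right) = 1411 \left(\left(13 + \frac{8}{5}\right) + 464\right) = 1411 \left(\frac{73}{5} + 464\right) = 1411 \cdot \frac{2393}{5} = \frac{3376523}{5}$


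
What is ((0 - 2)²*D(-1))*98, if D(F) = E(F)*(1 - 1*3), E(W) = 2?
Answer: -1568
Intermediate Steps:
D(F) = -4 (D(F) = 2*(1 - 1*3) = 2*(1 - 3) = 2*(-2) = -4)
((0 - 2)²*D(-1))*98 = ((0 - 2)²*(-4))*98 = ((-2)²*(-4))*98 = (4*(-4))*98 = -16*98 = -1568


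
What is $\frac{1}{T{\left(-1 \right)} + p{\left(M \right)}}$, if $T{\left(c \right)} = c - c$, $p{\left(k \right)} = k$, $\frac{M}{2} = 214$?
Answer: $\frac{1}{428} \approx 0.0023364$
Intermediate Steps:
$M = 428$ ($M = 2 \cdot 214 = 428$)
$T{\left(c \right)} = 0$
$\frac{1}{T{\left(-1 \right)} + p{\left(M \right)}} = \frac{1}{0 + 428} = \frac{1}{428}$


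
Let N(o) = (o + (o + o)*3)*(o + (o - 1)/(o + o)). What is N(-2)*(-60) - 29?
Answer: -1079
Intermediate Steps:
N(o) = 7*o*(o + (-1 + o)/(2*o)) (N(o) = (o + (2*o)*3)*(o + (-1 + o)/((2*o))) = (o + 6*o)*(o + (-1 + o)*(1/(2*o))) = (7*o)*(o + (-1 + o)/(2*o)) = 7*o*(o + (-1 + o)/(2*o)))
N(-2)*(-60) - 29 = (-7/2 + 7*(-2)² + (7/2)*(-2))*(-60) - 29 = (-7/2 + 7*4 - 7)*(-60) - 29 = (-7/2 + 28 - 7)*(-60) - 29 = (35/2)*(-60) - 29 = -1050 - 29 = -1079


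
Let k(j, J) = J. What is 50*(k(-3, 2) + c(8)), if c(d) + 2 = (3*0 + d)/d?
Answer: 50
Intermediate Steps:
c(d) = -1 (c(d) = -2 + (3*0 + d)/d = -2 + (0 + d)/d = -2 + d/d = -2 + 1 = -1)
50*(k(-3, 2) + c(8)) = 50*(2 - 1) = 50*1 = 50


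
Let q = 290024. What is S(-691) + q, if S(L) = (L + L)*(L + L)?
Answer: 2199948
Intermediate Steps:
S(L) = 4*L² (S(L) = (2*L)*(2*L) = 4*L²)
S(-691) + q = 4*(-691)² + 290024 = 4*477481 + 290024 = 1909924 + 290024 = 2199948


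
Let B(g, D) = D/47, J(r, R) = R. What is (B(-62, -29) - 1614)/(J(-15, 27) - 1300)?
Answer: 75887/59831 ≈ 1.2684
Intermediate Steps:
B(g, D) = D/47 (B(g, D) = D*(1/47) = D/47)
(B(-62, -29) - 1614)/(J(-15, 27) - 1300) = ((1/47)*(-29) - 1614)/(27 - 1300) = (-29/47 - 1614)/(-1273) = -75887/47*(-1/1273) = 75887/59831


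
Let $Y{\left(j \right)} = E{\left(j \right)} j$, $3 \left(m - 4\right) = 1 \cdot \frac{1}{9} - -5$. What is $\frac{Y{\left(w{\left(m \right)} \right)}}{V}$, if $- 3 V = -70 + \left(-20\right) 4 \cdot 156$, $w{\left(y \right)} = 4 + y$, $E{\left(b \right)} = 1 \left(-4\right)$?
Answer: $- \frac{524}{56475} \approx -0.0092784$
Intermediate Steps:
$m = \frac{154}{27}$ ($m = 4 + \frac{1 \cdot \frac{1}{9} - -5}{3} = 4 + \frac{1 \cdot \frac{1}{9} + 5}{3} = 4 + \frac{\frac{1}{9} + 5}{3} = 4 + \frac{1}{3} \cdot \frac{46}{9} = 4 + \frac{46}{27} = \frac{154}{27} \approx 5.7037$)
$E{\left(b \right)} = -4$
$Y{\left(j \right)} = - 4 j$
$V = \frac{12550}{3}$ ($V = - \frac{-70 + \left(-20\right) 4 \cdot 156}{3} = - \frac{-70 - 12480}{3} = \left(- \frac{1}{3}\right) \left(-12550\right) = \frac{12550}{3} \approx 4183.3$)
$\frac{Y{\left(w{\left(m \right)} \right)}}{V} = \frac{\left(-4\right) \left(4 + \frac{154}{27}\right)}{\frac{12550}{3}} = \left(-4\right) \frac{262}{27} \cdot \frac{3}{12550} = \left(- \frac{1048}{27}\right) \frac{3}{12550} = - \frac{524}{56475}$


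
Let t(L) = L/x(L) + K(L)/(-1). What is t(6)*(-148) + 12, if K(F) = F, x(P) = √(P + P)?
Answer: 900 - 148*√3 ≈ 643.66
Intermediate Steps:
x(P) = √2*√P (x(P) = √(2*P) = √2*√P)
t(L) = -L + √2*√L/2 (t(L) = L/((√2*√L)) + L/(-1) = L*(√2/(2*√L)) + L*(-1) = √2*√L/2 - L = -L + √2*√L/2)
t(6)*(-148) + 12 = (-1*6 + √2*√6/2)*(-148) + 12 = (-6 + √3)*(-148) + 12 = (888 - 148*√3) + 12 = 900 - 148*√3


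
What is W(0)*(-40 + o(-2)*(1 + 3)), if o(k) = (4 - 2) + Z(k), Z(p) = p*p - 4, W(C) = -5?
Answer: 160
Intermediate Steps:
Z(p) = -4 + p² (Z(p) = p² - 4 = -4 + p²)
o(k) = -2 + k² (o(k) = (4 - 2) + (-4 + k²) = 2 + (-4 + k²) = -2 + k²)
W(0)*(-40 + o(-2)*(1 + 3)) = -5*(-40 + (-2 + (-2)²)*(1 + 3)) = -5*(-40 + (-2 + 4)*4) = -5*(-40 + 2*4) = -5*(-40 + 8) = -5*(-32) = 160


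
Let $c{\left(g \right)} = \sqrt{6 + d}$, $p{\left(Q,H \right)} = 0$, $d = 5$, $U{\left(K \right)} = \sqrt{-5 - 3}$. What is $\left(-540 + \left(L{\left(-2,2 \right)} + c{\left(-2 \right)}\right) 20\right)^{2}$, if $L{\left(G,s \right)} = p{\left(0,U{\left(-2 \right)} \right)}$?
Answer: $296000 - 21600 \sqrt{11} \approx 2.2436 \cdot 10^{5}$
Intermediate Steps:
$U{\left(K \right)} = 2 i \sqrt{2}$ ($U{\left(K \right)} = \sqrt{-8} = 2 i \sqrt{2}$)
$L{\left(G,s \right)} = 0$
$c{\left(g \right)} = \sqrt{11}$ ($c{\left(g \right)} = \sqrt{6 + 5} = \sqrt{11}$)
$\left(-540 + \left(L{\left(-2,2 \right)} + c{\left(-2 \right)}\right) 20\right)^{2} = \left(-540 + \left(0 + \sqrt{11}\right) 20\right)^{2} = \left(-540 + \sqrt{11} \cdot 20\right)^{2} = \left(-540 + 20 \sqrt{11}\right)^{2}$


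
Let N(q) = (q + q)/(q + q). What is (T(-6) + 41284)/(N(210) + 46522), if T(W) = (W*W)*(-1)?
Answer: 41248/46523 ≈ 0.88661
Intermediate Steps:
N(q) = 1 (N(q) = (2*q)/((2*q)) = (2*q)*(1/(2*q)) = 1)
T(W) = -W**2 (T(W) = W**2*(-1) = -W**2)
(T(-6) + 41284)/(N(210) + 46522) = (-1*(-6)**2 + 41284)/(1 + 46522) = (-1*36 + 41284)/46523 = (-36 + 41284)*(1/46523) = 41248*(1/46523) = 41248/46523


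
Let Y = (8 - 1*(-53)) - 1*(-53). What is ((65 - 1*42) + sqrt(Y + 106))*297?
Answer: 6831 + 594*sqrt(55) ≈ 11236.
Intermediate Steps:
Y = 114 (Y = (8 + 53) + 53 = 61 + 53 = 114)
((65 - 1*42) + sqrt(Y + 106))*297 = ((65 - 1*42) + sqrt(114 + 106))*297 = ((65 - 42) + sqrt(220))*297 = (23 + 2*sqrt(55))*297 = 6831 + 594*sqrt(55)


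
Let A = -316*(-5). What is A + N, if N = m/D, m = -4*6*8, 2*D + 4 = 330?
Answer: 257348/163 ≈ 1578.8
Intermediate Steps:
D = 163 (D = -2 + (½)*330 = -2 + 165 = 163)
A = 1580
m = -192 (m = -24*8 = -192)
N = -192/163 ≈ -1.1779
A + N = 1580 - 192/163 = 257348/163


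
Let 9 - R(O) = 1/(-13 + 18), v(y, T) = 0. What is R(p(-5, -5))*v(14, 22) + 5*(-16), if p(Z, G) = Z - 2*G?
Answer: -80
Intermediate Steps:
R(O) = 44/5 (R(O) = 9 - 1/(-13 + 18) = 9 - 1/5 = 9 - 1*⅕ = 9 - ⅕ = 44/5)
R(p(-5, -5))*v(14, 22) + 5*(-16) = (44/5)*0 + 5*(-16) = 0 - 80 = -80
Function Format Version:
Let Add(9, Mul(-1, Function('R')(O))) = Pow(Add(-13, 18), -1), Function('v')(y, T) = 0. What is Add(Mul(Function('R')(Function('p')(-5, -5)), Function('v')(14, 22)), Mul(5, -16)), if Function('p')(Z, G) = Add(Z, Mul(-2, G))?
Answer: -80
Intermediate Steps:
Function('R')(O) = Rational(44, 5) (Function('R')(O) = Add(9, Mul(-1, Pow(Add(-13, 18), -1))) = Add(9, Mul(-1, Pow(5, -1))) = Add(9, Mul(-1, Rational(1, 5))) = Add(9, Rational(-1, 5)) = Rational(44, 5))
Add(Mul(Function('R')(Function('p')(-5, -5)), Function('v')(14, 22)), Mul(5, -16)) = Add(Mul(Rational(44, 5), 0), Mul(5, -16)) = Add(0, -80) = -80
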